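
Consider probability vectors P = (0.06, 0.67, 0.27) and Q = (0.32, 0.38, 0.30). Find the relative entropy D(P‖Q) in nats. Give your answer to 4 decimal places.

D(P‖Q) = Σ p·ln(p/q).
  0.06·ln(0.06/0.32) = -0.10044
  0.67·ln(0.67/0.38) = 0.37996
  0.27·ln(0.27/0.30) = -0.02845
D(P‖Q) = 0.2511 nats.

0.2511 nats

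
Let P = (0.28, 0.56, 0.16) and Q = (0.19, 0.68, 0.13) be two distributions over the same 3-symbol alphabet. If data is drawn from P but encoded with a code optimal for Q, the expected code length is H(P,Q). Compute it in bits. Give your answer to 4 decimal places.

1.4534 bits

H(P,Q) = −Σ p·log₂ q.
  −0.28·log₂(0.19) = 0.67086
  −0.56·log₂(0.68) = 0.31158
  −0.16·log₂(0.13) = 0.47095
H(P,Q) = 1.4534 bits.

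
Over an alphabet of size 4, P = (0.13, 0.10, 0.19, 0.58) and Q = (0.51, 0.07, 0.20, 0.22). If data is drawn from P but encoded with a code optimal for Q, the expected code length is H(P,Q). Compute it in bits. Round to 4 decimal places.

2.2181 bits

H(P,Q) = −Σ p·log₂ q.
  −0.13·log₂(0.51) = 0.12629
  −0.10·log₂(0.07) = 0.38365
  −0.19·log₂(0.20) = 0.44117
  −0.58·log₂(0.22) = 1.26697
H(P,Q) = 2.2181 bits.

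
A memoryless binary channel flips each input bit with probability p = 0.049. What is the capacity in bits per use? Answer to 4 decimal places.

Binary symmetric channel: C = 1 − h₂(ε) where h₂ is the binary entropy function.
h₂(0.049) = −0.049·log₂0.049 − 0.951·log₂0.951 = 0.2821.
C = 1 − 0.2821 = 0.7179 bits per channel use.

0.7179 bits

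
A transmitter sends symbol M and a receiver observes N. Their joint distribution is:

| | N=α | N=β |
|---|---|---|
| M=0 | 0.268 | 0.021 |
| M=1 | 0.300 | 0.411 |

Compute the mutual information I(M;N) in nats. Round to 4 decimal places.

0.1245 nats

Marginals: p(M) = (0.2890, 0.7110), p(N) = (0.5680, 0.4320).
I(M;N) = Σ p(x,y)·ln[p(x,y)/(p(x)p(y))].
  (0,α): 0.268·ln(1.6326) = 0.13137
  (0,β): 0.021·ln(0.1682) = -0.03743
  (1,α): 0.300·ln(0.7429) = -0.08918
  (1,β): 0.411·ln(1.3381) = 0.11970
Sum = 0.1245 nats.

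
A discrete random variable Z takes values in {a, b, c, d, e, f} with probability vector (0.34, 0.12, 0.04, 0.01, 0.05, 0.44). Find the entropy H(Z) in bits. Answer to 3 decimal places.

1.886 bits

H(Z) = −Σ p·log₂ p.
  −(0.34)·log₂(0.34) = 0.5292
  −(0.12)·log₂(0.12) = 0.3671
  −(0.04)·log₂(0.04) = 0.1858
  −(0.01)·log₂(0.01) = 0.0664
  −(0.05)·log₂(0.05) = 0.2161
  −(0.44)·log₂(0.44) = 0.5211
Sum: 0.5292 + 0.3671 + 0.1858 + 0.0664 + 0.2161 + 0.5211 = 1.886 bits.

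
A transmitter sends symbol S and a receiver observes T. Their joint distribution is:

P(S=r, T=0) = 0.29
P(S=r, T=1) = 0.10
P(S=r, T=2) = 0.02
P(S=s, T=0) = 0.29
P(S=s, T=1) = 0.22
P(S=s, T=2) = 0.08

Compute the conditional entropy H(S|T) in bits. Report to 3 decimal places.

0.939 bits

Chain rule: H(S|T) = H(S,T) − H(T).
Marginals: p(S) = (0.4100, 0.5900), p(T) = (0.5800, 0.3200, 0.1000).
H(S,T) = 2.2530 bits; H(T) = 1.3140 bits.
H(S|T) = 2.2530 − 1.3140 = 0.939 bits.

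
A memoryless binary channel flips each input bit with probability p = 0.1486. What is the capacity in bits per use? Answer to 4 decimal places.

Binary symmetric channel: C = 1 − h₂(ε) where h₂ is the binary entropy function.
h₂(0.1486) = −0.1486·log₂0.1486 − 0.8514·log₂0.8514 = 0.6063.
C = 1 − 0.6063 = 0.3937 bits per channel use.

0.3937 bits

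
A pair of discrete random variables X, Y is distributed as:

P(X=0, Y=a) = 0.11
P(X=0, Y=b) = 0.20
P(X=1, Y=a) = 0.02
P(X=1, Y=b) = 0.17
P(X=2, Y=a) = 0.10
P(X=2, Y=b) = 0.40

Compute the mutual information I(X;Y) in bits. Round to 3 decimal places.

0.034 bits

Marginals: p(X) = (0.3100, 0.1900, 0.5000), p(Y) = (0.2300, 0.7700).
I(X;Y) = Σ p(x,y)·log₂[p(x,y)/(p(x)p(y))].
  (0,a): 0.11·log₂(1.5428) = 0.0688
  (0,b): 0.20·log₂(0.8379) = -0.0510
  (1,a): 0.02·log₂(0.4577) = -0.0226
  (1,b): 0.17·log₂(1.1620) = 0.0368
  (2,a): 0.10·log₂(0.8696) = -0.0202
  (2,b): 0.40·log₂(1.0390) = 0.0221
Sum = 0.034 bits.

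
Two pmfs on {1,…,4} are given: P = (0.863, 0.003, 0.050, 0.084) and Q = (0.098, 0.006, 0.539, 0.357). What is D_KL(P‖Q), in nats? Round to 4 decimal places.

1.6349 nats

D(P‖Q) = Σ p·ln(p/q).
  0.863·ln(0.863/0.098) = 1.87741
  0.003·ln(0.003/0.006) = -0.00208
  0.050·ln(0.050/0.539) = -0.11888
  0.084·ln(0.084/0.357) = -0.12154
D(P‖Q) = 1.6349 nats.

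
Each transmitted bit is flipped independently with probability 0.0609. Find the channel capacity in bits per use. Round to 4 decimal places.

Binary symmetric channel: C = 1 − h₂(ε) where h₂ is the binary entropy function.
h₂(0.0609) = −0.0609·log₂0.0609 − 0.9391·log₂0.9391 = 0.3310.
C = 1 − 0.3310 = 0.6690 bits per channel use.

0.6690 bits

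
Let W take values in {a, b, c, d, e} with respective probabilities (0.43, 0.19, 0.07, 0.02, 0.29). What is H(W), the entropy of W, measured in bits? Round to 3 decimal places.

1.878 bits

H(W) = −Σ p·log₂ p.
  −(0.43)·log₂(0.43) = 0.5236
  −(0.19)·log₂(0.19) = 0.4552
  −(0.07)·log₂(0.07) = 0.2686
  −(0.02)·log₂(0.02) = 0.1129
  −(0.29)·log₂(0.29) = 0.5179
Sum: 0.5236 + 0.4552 + 0.2686 + 0.1129 + 0.5179 = 1.878 bits.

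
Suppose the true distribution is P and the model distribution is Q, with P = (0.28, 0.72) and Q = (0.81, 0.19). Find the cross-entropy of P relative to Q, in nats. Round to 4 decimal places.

H(P,Q) = −Σ p·ln q.
  −0.28·ln(0.81) = 0.05900
  −0.72·ln(0.19) = 1.19573
H(P,Q) = 1.2547 nats.

1.2547 nats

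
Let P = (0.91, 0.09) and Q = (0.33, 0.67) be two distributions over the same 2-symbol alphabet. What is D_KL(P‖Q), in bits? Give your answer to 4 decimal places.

1.0710 bits

D(P‖Q) = Σ p·log₂(p/q).
  0.91·log₂(0.91/0.33) = 1.33169
  0.09·log₂(0.09/0.67) = -0.26065
D(P‖Q) = 1.0710 bits.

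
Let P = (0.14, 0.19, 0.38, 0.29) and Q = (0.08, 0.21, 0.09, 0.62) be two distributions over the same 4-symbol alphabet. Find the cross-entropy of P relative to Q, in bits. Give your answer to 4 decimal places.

2.4580 bits

H(P,Q) = −Σ p·log₂ q.
  −0.14·log₂(0.08) = 0.51014
  −0.19·log₂(0.21) = 0.42779
  −0.38·log₂(0.09) = 1.32009
  −0.29·log₂(0.62) = 0.20000
H(P,Q) = 2.4580 bits.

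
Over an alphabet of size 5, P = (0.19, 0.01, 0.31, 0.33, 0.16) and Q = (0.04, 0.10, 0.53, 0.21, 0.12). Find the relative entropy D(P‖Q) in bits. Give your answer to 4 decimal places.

0.4356 bits

D(P‖Q) = Σ p·log₂(p/q).
  0.19·log₂(0.19/0.04) = 0.42711
  0.01·log₂(0.01/0.10) = -0.03322
  0.31·log₂(0.31/0.53) = -0.23985
  0.33·log₂(0.33/0.21) = 0.21519
  0.16·log₂(0.16/0.12) = 0.06641
D(P‖Q) = 0.4356 bits.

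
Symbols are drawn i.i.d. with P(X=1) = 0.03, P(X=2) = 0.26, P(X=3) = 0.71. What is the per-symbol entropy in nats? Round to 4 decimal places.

0.6986 nats

H(X) = −Σ p·ln p.
  −(0.03)·ln(0.03) = 0.10520
  −(0.26)·ln(0.26) = 0.35024
  −(0.71)·ln(0.71) = 0.24317
Sum: 0.10520 + 0.35024 + 0.24317 = 0.6986 nats.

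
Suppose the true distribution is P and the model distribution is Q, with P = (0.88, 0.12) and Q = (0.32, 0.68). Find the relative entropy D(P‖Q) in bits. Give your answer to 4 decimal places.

D(P‖Q) = Σ p·log₂(p/q).
  0.88·log₂(0.88/0.32) = 1.28430
  0.12·log₂(0.12/0.68) = -0.30030
D(P‖Q) = 0.9840 bits.

0.9840 bits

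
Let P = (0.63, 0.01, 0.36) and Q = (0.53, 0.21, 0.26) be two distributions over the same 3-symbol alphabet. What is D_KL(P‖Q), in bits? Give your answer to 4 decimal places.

0.2822 bits

D(P‖Q) = Σ p·log₂(p/q).
  0.63·log₂(0.63/0.53) = 0.15710
  0.01·log₂(0.01/0.21) = -0.04392
  0.36·log₂(0.36/0.26) = 0.16901
D(P‖Q) = 0.2822 bits.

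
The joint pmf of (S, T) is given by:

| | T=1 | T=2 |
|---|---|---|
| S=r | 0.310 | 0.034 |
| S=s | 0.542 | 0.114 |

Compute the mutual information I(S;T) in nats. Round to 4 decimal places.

Marginals: p(S) = (0.3440, 0.6560), p(T) = (0.8520, 0.1480).
I(S;T) = Σ p(x,y)·ln[p(x,y)/(p(x)p(y))].
  (r,1): 0.310·ln(1.0577) = 0.01739
  (r,2): 0.034·ln(0.6678) = -0.01373
  (s,1): 0.542·ln(0.9697) = -0.01665
  (s,2): 0.114·ln(1.1742) = 0.01831
Sum = 0.0053 nats.

0.0053 nats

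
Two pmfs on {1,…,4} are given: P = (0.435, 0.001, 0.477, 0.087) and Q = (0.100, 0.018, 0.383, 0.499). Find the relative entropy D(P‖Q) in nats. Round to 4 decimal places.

0.5894 nats

D(P‖Q) = Σ p·ln(p/q).
  0.435·ln(0.435/0.100) = 0.63953
  0.001·ln(0.001/0.018) = -0.00289
  0.477·ln(0.477/0.383) = 0.10469
  0.087·ln(0.087/0.499) = -0.15196
D(P‖Q) = 0.5894 nats.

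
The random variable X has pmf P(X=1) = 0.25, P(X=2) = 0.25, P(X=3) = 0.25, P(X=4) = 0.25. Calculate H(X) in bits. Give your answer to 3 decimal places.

H(X) = −Σ p·log₂ p.
  −(0.25)·log₂(0.25) = 0.5000
  −(0.25)·log₂(0.25) = 0.5000
  −(0.25)·log₂(0.25) = 0.5000
  −(0.25)·log₂(0.25) = 0.5000
Sum: 0.5000 + 0.5000 + 0.5000 + 0.5000 = 2.000 bits.

2.000 bits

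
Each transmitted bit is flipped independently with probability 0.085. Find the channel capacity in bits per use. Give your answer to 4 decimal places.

0.5804 bits

Binary symmetric channel: C = 1 − h₂(ε) where h₂ is the binary entropy function.
h₂(0.085) = −0.085·log₂0.085 − 0.915·log₂0.915 = 0.4196.
C = 1 − 0.4196 = 0.5804 bits per channel use.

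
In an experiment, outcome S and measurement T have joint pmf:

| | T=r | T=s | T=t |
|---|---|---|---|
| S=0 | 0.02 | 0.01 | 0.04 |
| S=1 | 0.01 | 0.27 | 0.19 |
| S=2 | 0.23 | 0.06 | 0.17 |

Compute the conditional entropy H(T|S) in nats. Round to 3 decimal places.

Marginals: p(S) = (0.0700, 0.4700, 0.4600), p(T) = (0.2600, 0.3400, 0.4000).
H(T|S) = Σ p(S) · H(T|S=·).
  S=0: p=0.0700, H(T|S=0) = 0.9557
  S=1: p=0.4700, H(T|S=1) = 0.7665
  S=2: p=0.4600, H(T|S=2) = 0.9801
Weighted sum = 0.878 nats.

0.878 nats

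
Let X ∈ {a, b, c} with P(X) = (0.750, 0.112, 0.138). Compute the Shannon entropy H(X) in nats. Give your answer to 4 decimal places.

H(X) = −Σ p·ln p.
  −(0.750)·ln(0.750) = 0.21576
  −(0.112)·ln(0.112) = 0.24520
  −(0.138)·ln(0.138) = 0.27331
Sum: 0.21576 + 0.24520 + 0.27331 = 0.7343 nats.

0.7343 nats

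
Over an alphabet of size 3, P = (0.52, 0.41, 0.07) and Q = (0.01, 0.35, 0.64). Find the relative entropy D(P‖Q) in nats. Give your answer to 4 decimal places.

D(P‖Q) = Σ p·ln(p/q).
  0.52·ln(0.52/0.01) = 2.05465
  0.41·ln(0.41/0.35) = 0.06487
  0.07·ln(0.07/0.64) = -0.15491
D(P‖Q) = 1.9646 nats.

1.9646 nats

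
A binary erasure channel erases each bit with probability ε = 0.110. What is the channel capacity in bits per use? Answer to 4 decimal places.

0.8900 bits

Binary erasure channel: capacity C = 1 − ε.
C = 1 − 0.110 = 0.8900 bits per channel use.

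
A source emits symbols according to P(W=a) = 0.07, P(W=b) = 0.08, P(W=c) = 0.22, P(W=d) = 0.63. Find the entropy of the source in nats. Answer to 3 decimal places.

1.012 nats

H(W) = −Σ p·ln p.
  −(0.07)·ln(0.07) = 0.1861
  −(0.08)·ln(0.08) = 0.2021
  −(0.22)·ln(0.22) = 0.3331
  −(0.63)·ln(0.63) = 0.2911
Sum: 0.1861 + 0.2021 + 0.3331 + 0.2911 = 1.012 nats.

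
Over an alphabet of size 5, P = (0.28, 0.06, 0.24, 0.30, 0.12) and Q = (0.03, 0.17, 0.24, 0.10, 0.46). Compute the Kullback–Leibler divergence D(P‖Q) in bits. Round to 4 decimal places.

1.0550 bits

D(P‖Q) = Σ p·log₂(p/q).
  0.28·log₂(0.28/0.03) = 0.90227
  0.06·log₂(0.06/0.17) = -0.09015
  0.24·log₂(0.24/0.24) = 0.00000
  0.30·log₂(0.30/0.10) = 0.47549
  0.12·log₂(0.12/0.46) = -0.23263
D(P‖Q) = 1.0550 bits.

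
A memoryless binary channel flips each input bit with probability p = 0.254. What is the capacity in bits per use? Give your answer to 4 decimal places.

Binary symmetric channel: C = 1 − h₂(ε) where h₂ is the binary entropy function.
h₂(0.254) = −0.254·log₂0.254 − 0.746·log₂0.746 = 0.8176.
C = 1 − 0.8176 = 0.1824 bits per channel use.

0.1824 bits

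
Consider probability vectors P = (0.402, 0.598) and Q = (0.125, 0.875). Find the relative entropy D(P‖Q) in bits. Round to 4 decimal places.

0.3491 bits

D(P‖Q) = Σ p·log₂(p/q).
  0.402·log₂(0.402/0.125) = 0.67748
  0.598·log₂(0.598/0.875) = -0.32838
D(P‖Q) = 0.3491 bits.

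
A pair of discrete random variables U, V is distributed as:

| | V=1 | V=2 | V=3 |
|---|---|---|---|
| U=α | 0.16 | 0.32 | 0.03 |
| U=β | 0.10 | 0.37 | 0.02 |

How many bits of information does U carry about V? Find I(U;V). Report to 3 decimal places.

Marginals: p(U) = (0.5100, 0.4900), p(V) = (0.2600, 0.6900, 0.0500).
I(U;V) = Σ p(x,y)·log₂[p(x,y)/(p(x)p(y))].
  (α,1): 0.16·log₂(1.2066) = 0.0434
  (α,2): 0.32·log₂(0.9093) = -0.0439
  (α,3): 0.03·log₂(1.1765) = 0.0070
  (β,1): 0.10·log₂(0.7849) = -0.0349
  (β,2): 0.37·log₂(1.0944) = 0.0481
  (β,3): 0.02·log₂(0.8163) = -0.0059
Sum = 0.014 bits.

0.014 bits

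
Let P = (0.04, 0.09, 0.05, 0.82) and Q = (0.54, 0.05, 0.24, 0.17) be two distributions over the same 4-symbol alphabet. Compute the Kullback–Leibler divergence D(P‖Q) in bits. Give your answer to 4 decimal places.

D(P‖Q) = Σ p·log₂(p/q).
  0.04·log₂(0.04/0.54) = -0.15020
  0.09·log₂(0.09/0.05) = 0.07632
  0.05·log₂(0.05/0.24) = -0.11315
  0.82·log₂(0.82/0.17) = 1.86147
D(P‖Q) = 1.6744 bits.

1.6744 bits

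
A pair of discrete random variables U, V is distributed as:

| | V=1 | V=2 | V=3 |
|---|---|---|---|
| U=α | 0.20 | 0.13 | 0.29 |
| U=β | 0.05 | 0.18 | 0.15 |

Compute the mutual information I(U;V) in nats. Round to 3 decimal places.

0.046 nats

Marginals: p(U) = (0.6200, 0.3800), p(V) = (0.2500, 0.3100, 0.4400).
I(U;V) = Σ p(x,y)·ln[p(x,y)/(p(x)p(y))].
  (α,1): 0.20·ln(1.2903) = 0.0510
  (α,2): 0.13·ln(0.6764) = -0.0508
  (α,3): 0.29·ln(1.0630) = 0.0177
  (β,1): 0.05·ln(0.5263) = -0.0321
  (β,2): 0.18·ln(1.5280) = 0.0763
  (β,3): 0.15·ln(0.8971) = -0.0163
Sum = 0.046 nats.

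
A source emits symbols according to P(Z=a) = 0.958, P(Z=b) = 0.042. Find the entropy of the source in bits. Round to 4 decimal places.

0.2514 bits

H(Z) = −Σ p·log₂ p.
  −(0.958)·log₂(0.958) = 0.05930
  −(0.042)·log₂(0.042) = 0.19209
Sum: 0.05930 + 0.19209 = 0.2514 bits.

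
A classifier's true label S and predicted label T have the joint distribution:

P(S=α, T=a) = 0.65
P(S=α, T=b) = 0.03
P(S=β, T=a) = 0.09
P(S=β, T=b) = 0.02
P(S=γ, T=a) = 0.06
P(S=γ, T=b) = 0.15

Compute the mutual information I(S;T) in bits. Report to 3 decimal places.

Marginals: p(S) = (0.6800, 0.1100, 0.2100), p(T) = (0.8000, 0.2000).
I(S;T) = Σ p(x,y)·log₂[p(x,y)/(p(x)p(y))].
  (α,a): 0.65·log₂(1.1949) = 0.1669
  (α,b): 0.03·log₂(0.2206) = -0.0654
  (β,a): 0.09·log₂(1.0227) = 0.0029
  (β,b): 0.02·log₂(0.9091) = -0.0028
  (γ,a): 0.06·log₂(0.3571) = -0.0891
  (γ,b): 0.15·log₂(3.5714) = 0.2755
Sum = 0.288 bits.

0.288 bits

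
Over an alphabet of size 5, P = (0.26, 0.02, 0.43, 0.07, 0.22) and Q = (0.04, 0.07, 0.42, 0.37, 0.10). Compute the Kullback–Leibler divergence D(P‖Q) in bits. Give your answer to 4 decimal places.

0.7627 bits

D(P‖Q) = Σ p·log₂(p/q).
  0.26·log₂(0.26/0.04) = 0.70211
  0.02·log₂(0.02/0.07) = -0.03615
  0.43·log₂(0.43/0.42) = 0.01460
  0.07·log₂(0.07/0.37) = -0.16815
  0.22·log₂(0.22/0.10) = 0.25025
D(P‖Q) = 0.7627 bits.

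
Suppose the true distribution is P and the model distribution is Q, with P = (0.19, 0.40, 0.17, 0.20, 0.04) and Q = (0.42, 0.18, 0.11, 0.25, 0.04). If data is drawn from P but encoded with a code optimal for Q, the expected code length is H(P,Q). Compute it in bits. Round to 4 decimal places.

H(P,Q) = −Σ p·log₂ q.
  −0.19·log₂(0.42) = 0.23779
  −0.40·log₂(0.18) = 0.98957
  −0.17·log₂(0.11) = 0.54135
  −0.20·log₂(0.25) = 0.40000
  −0.04·log₂(0.04) = 0.18575
H(P,Q) = 2.3545 bits.

2.3545 bits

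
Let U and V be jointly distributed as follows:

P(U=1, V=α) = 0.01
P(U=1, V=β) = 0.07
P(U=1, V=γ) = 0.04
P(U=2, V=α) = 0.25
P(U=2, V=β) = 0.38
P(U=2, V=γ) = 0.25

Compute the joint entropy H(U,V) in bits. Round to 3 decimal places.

2.051 bits

H(U,V) = −Σ p(x,y)·log₂ p(x,y) over all 6 cells.
  cell (1,α): −0.01·log₂0.01 = 0.0664
  cell (1,β): −0.07·log₂0.07 = 0.2686
  cell (1,γ): −0.04·log₂0.04 = 0.1858
  cell (2,α): −0.25·log₂0.25 = 0.5000
  cell (2,β): −0.38·log₂0.38 = 0.5305
  cell (2,γ): −0.25·log₂0.25 = 0.5000
Sum = 2.051 bits.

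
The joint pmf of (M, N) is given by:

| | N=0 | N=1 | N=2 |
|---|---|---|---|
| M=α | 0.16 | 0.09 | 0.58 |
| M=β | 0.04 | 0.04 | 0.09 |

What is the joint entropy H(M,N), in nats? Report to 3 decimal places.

1.300 nats

H(M,N) = −Σ p(x,y)·ln p(x,y) over all 6 cells.
  cell (α,0): −0.16·ln0.16 = 0.2932
  cell (α,1): −0.09·ln0.09 = 0.2167
  cell (α,2): −0.58·ln0.58 = 0.3159
  cell (β,0): −0.04·ln0.04 = 0.1288
  cell (β,1): −0.04·ln0.04 = 0.1288
  cell (β,2): −0.09·ln0.09 = 0.2167
Sum = 1.300 nats.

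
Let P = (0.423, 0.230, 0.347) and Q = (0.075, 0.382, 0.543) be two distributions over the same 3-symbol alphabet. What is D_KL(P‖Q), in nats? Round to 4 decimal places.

0.4597 nats

D(P‖Q) = Σ p·ln(p/q).
  0.423·ln(0.423/0.075) = 0.73174
  0.230·ln(0.230/0.382) = -0.11669
  0.347·ln(0.347/0.543) = -0.15538
D(P‖Q) = 0.4597 nats.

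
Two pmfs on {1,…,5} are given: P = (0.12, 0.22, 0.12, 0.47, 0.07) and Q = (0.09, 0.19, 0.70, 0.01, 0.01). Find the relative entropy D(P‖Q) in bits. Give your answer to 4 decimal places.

2.5982 bits

D(P‖Q) = Σ p·log₂(p/q).
  0.12·log₂(0.12/0.09) = 0.04980
  0.22·log₂(0.22/0.19) = 0.04653
  0.12·log₂(0.12/0.70) = -0.30532
  0.47·log₂(0.47/0.01) = 2.61066
  0.07·log₂(0.07/0.01) = 0.19651
D(P‖Q) = 2.5982 bits.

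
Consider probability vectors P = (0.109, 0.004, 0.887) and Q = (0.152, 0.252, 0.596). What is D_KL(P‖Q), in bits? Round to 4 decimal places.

D(P‖Q) = Σ p·log₂(p/q).
  0.109·log₂(0.109/0.152) = -0.05229
  0.004·log₂(0.004/0.252) = -0.02391
  0.887·log₂(0.887/0.596) = 0.50880
D(P‖Q) = 0.4326 bits.

0.4326 bits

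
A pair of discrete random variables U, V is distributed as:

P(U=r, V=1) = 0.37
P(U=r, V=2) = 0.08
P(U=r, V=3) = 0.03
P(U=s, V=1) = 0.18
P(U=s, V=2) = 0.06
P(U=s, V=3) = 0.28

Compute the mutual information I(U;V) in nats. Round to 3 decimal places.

Marginals: p(U) = (0.4800, 0.5200), p(V) = (0.5500, 0.1400, 0.3100).
I(U;V) = Σ p(x,y)·ln[p(x,y)/(p(x)p(y))].
  (r,1): 0.37·ln(1.4015) = 0.1249
  (r,2): 0.08·ln(1.1905) = 0.0139
  (r,3): 0.03·ln(0.2016) = -0.0480
  (s,1): 0.18·ln(0.6294) = -0.0833
  (s,2): 0.06·ln(0.8242) = -0.0116
  (s,3): 0.28·ln(1.7370) = 0.1546
Sum = 0.150 nats.

0.150 nats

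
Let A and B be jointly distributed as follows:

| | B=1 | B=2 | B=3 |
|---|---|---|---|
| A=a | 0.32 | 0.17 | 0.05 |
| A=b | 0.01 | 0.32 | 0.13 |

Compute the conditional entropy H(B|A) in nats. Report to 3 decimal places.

Chain rule: H(B|A) = H(A,B) − H(A).
Marginals: p(A) = (0.5400, 0.4600), p(B) = (0.3300, 0.4900, 0.1800).
H(A,B) = 1.4915 nats; H(A) = 0.6899 nats.
H(B|A) = 1.4915 − 0.6899 = 0.802 nats.

0.802 nats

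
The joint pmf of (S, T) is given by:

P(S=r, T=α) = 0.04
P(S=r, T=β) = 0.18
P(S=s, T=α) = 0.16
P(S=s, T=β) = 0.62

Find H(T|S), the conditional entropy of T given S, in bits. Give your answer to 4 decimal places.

Marginals: p(S) = (0.2200, 0.7800), p(T) = (0.2000, 0.8000).
H(T|S) = Σ p(S) · H(T|S=·).
  S=r: p=0.2200, H(T|S=r) = 0.6840
  S=s: p=0.7800, H(T|S=s) = 0.7321
Weighted sum = 0.7215 bits.

0.7215 bits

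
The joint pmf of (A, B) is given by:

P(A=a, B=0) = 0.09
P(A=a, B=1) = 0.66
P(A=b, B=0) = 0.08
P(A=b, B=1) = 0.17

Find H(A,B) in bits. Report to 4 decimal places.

1.4344 bits

H(A,B) = −Σ p(x,y)·log₂ p(x,y) over all 4 cells.
  cell (a,0): −0.09·log₂0.09 = 0.31265
  cell (a,1): −0.66·log₂0.66 = 0.39564
  cell (b,0): −0.08·log₂0.08 = 0.29151
  cell (b,1): −0.17·log₂0.17 = 0.43459
Sum = 1.4344 bits.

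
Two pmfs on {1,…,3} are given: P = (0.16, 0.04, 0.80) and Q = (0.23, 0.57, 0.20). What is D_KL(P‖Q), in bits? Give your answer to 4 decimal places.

1.3629 bits

D(P‖Q) = Σ p·log₂(p/q).
  0.16·log₂(0.16/0.23) = -0.08377
  0.04·log₂(0.04/0.57) = -0.15332
  0.80·log₂(0.80/0.20) = 1.60000
D(P‖Q) = 1.3629 bits.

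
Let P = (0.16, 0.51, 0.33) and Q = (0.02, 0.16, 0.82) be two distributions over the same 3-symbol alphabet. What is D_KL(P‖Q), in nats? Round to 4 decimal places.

D(P‖Q) = Σ p·ln(p/q).
  0.16·ln(0.16/0.02) = 0.33271
  0.51·ln(0.51/0.16) = 0.59121
  0.33·ln(0.33/0.82) = -0.30037
D(P‖Q) = 0.6236 nats.

0.6236 nats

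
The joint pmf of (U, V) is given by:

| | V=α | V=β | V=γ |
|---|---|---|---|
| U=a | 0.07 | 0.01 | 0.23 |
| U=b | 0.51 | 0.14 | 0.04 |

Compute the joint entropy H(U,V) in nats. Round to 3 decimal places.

H(U,V) = −Σ p(x,y)·ln p(x,y) over all 6 cells.
  cell (a,α): −0.07·ln0.07 = 0.1861
  cell (a,β): −0.01·ln0.01 = 0.0461
  cell (a,γ): −0.23·ln0.23 = 0.3380
  cell (b,α): −0.51·ln0.51 = 0.3434
  cell (b,β): −0.14·ln0.14 = 0.2753
  cell (b,γ): −0.04·ln0.04 = 0.1288
Sum = 1.318 nats.

1.318 nats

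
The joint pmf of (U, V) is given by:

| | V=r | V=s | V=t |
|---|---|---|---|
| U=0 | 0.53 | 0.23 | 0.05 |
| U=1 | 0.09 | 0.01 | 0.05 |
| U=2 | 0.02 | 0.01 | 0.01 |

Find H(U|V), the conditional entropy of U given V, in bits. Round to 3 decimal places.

0.768 bits

Chain rule: H(U|V) = H(U,V) − H(V).
Marginals: p(U) = (0.8100, 0.1500, 0.0400), p(V) = (0.6400, 0.2500, 0.1100).
H(U,V) = 2.0302 bits; H(V) = 1.2624 bits.
H(U|V) = 2.0302 − 1.2624 = 0.768 bits.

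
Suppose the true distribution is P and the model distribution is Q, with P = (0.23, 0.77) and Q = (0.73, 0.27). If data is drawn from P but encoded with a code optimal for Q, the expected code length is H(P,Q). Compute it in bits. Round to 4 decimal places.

1.5589 bits

H(P,Q) = −Σ p·log₂ q.
  −0.23·log₂(0.73) = 0.10443
  −0.77·log₂(0.27) = 1.45451
H(P,Q) = 1.5589 bits.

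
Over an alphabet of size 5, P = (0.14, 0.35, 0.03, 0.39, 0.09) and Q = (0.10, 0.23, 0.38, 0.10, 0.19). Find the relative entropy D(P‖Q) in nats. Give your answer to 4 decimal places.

0.5814 nats

D(P‖Q) = Σ p·ln(p/q).
  0.14·ln(0.14/0.10) = 0.04711
  0.35·ln(0.35/0.23) = 0.14695
  0.03·ln(0.03/0.38) = -0.07617
  0.39·ln(0.39/0.10) = 0.53078
  0.09·ln(0.09/0.19) = -0.06725
D(P‖Q) = 0.5814 nats.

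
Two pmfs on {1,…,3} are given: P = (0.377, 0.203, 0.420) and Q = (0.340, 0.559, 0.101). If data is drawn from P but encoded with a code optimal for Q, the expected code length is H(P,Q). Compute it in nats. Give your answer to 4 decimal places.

1.4877 nats

H(P,Q) = −Σ p·ln q.
  −0.377·ln(0.340) = 0.40671
  −0.203·ln(0.559) = 0.11807
  −0.420·ln(0.101) = 0.96291
H(P,Q) = 1.4877 nats.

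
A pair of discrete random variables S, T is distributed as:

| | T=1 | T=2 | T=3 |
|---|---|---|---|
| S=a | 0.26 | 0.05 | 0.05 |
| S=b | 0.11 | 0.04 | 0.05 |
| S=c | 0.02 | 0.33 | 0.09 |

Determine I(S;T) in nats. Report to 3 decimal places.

0.266 nats

Marginals: p(S) = (0.3600, 0.2000, 0.4400), p(T) = (0.3900, 0.4200, 0.1900).
I(S;T) = H(S) + H(T) − H(S,T).
H(S) = 1.0509, H(T) = 1.0471, H(S,T) = 1.8320.
I(S;T) = 1.0509 + 1.0471 − 1.8320 = 0.266 nats.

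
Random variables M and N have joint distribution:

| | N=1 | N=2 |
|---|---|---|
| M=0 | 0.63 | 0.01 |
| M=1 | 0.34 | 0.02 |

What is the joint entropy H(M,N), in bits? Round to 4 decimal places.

1.1284 bits

H(M,N) = −Σ p(x,y)·log₂ p(x,y) over all 4 cells.
  cell (0,1): −0.63·log₂0.63 = 0.41994
  cell (0,2): −0.01·log₂0.01 = 0.06644
  cell (1,1): −0.34·log₂0.34 = 0.52917
  cell (1,2): −0.02·log₂0.02 = 0.11288
Sum = 1.1284 bits.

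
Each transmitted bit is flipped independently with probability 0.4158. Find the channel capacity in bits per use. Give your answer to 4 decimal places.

Binary symmetric channel: C = 1 − h₂(ε) where h₂ is the binary entropy function.
h₂(0.4158) = −0.4158·log₂0.4158 − 0.5842·log₂0.5842 = 0.9794.
C = 1 − 0.9794 = 0.0206 bits per channel use.

0.0206 bits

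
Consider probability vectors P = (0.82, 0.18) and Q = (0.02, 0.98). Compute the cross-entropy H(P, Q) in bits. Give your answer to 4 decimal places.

H(P,Q) = −Σ p·log₂ q.
  −0.82·log₂(0.02) = 4.62796
  −0.18·log₂(0.98) = 0.00525
H(P,Q) = 4.6332 bits.

4.6332 bits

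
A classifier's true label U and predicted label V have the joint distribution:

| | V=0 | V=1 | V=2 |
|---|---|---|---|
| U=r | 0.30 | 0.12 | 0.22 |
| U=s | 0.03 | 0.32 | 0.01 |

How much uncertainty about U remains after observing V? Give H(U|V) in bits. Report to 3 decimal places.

0.576 bits

Chain rule: H(U|V) = H(U,V) − H(V).
Marginals: p(U) = (0.6400, 0.3600), p(V) = (0.3300, 0.4400, 0.2300).
H(U,V) = 2.1130 bits; H(V) = 1.5366 bits.
H(U|V) = 2.1130 − 1.5366 = 0.576 bits.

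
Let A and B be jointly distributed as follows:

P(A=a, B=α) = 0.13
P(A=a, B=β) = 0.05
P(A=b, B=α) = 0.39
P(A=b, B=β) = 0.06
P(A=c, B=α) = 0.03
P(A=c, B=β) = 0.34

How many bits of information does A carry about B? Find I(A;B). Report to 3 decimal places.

0.434 bits

Marginals: p(A) = (0.1800, 0.4500, 0.3700), p(B) = (0.5500, 0.4500).
I(A;B) = Σ p(x,y)·log₂[p(x,y)/(p(x)p(y))].
  (a,α): 0.13·log₂(1.3131) = 0.0511
  (a,β): 0.05·log₂(0.6173) = -0.0348
  (b,α): 0.39·log₂(1.5758) = 0.2559
  (b,β): 0.06·log₂(0.2963) = -0.1053
  (c,α): 0.03·log₂(0.1474) = -0.0829
  (c,β): 0.34·log₂(2.0420) = 0.3502
Sum = 0.434 bits.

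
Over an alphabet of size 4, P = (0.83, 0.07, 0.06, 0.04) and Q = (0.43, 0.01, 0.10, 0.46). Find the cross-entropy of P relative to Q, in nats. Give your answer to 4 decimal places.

H(P,Q) = −Σ p·ln q.
  −0.83·ln(0.43) = 0.70050
  −0.07·ln(0.01) = 0.32236
  −0.06·ln(0.10) = 0.13816
  −0.04·ln(0.46) = 0.03106
H(P,Q) = 1.1921 nats.

1.1921 nats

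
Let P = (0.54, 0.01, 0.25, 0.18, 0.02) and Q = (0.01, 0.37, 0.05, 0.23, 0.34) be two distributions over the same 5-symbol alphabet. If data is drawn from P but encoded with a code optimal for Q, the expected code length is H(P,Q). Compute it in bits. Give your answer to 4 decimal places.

5.0953 bits

H(P,Q) = −Σ p·log₂ q.
  −0.54·log₂(0.01) = 3.58768
  −0.01·log₂(0.37) = 0.01434
  −0.25·log₂(0.05) = 1.08048
  −0.18·log₂(0.23) = 0.38165
  −0.02·log₂(0.34) = 0.03113
H(P,Q) = 5.0953 bits.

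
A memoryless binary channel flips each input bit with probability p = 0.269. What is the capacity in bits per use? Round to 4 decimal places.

Binary symmetric channel: C = 1 − h₂(ε) where h₂ is the binary entropy function.
h₂(0.269) = −0.269·log₂0.269 − 0.731·log₂0.731 = 0.8400.
C = 1 − 0.8400 = 0.1600 bits per channel use.

0.1600 bits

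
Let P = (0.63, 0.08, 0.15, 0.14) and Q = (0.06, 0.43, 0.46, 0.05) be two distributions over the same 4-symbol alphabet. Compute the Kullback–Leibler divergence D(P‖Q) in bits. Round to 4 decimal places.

1.9085 bits

D(P‖Q) = Σ p·log₂(p/q).
  0.63·log₂(0.63/0.06) = 2.13716
  0.08·log₂(0.08/0.43) = -0.19410
  0.15·log₂(0.15/0.46) = -0.24250
  0.14·log₂(0.14/0.05) = 0.20796
D(P‖Q) = 1.9085 bits.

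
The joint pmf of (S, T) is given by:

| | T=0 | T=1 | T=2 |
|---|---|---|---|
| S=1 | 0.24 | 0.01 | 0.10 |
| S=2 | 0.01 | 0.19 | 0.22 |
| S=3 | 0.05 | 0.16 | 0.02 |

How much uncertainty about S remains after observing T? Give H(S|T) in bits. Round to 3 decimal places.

Chain rule: H(S|T) = H(S,T) − H(T).
Marginals: p(S) = (0.3500, 0.4200, 0.2300), p(T) = (0.3000, 0.3600, 0.3400).
H(S,T) = 2.6470 bits; H(T) = 1.5809 bits.
H(S|T) = 2.6470 − 1.5809 = 1.066 bits.

1.066 bits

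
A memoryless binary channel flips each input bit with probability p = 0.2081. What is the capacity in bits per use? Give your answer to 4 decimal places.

Binary symmetric channel: C = 1 − h₂(ε) where h₂ is the binary entropy function.
h₂(0.2081) = −0.2081·log₂0.2081 − 0.7919·log₂0.7919 = 0.7378.
C = 1 − 0.7378 = 0.2622 bits per channel use.

0.2622 bits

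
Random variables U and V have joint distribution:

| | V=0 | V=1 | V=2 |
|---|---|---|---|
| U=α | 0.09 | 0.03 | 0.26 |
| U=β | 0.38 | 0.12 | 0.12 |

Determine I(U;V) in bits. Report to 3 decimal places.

Marginals: p(U) = (0.3800, 0.6200), p(V) = (0.4700, 0.1500, 0.3800).
I(U;V) = H(U) + H(V) − H(U,V).
H(U) = 0.9580, H(V) = 1.4530, H(U,V) = 2.2343.
I(U;V) = 0.9580 + 1.4530 − 2.2343 = 0.177 bits.

0.177 bits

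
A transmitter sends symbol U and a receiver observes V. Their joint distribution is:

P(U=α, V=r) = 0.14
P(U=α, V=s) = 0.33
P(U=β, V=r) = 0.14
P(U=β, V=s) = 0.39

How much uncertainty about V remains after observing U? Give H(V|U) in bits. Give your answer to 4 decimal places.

Chain rule: H(V|U) = H(U,V) − H(U).
Marginals: p(U) = (0.4700, 0.5300), p(V) = (0.2800, 0.7200).
H(U,V) = 1.8518 bits; H(U) = 0.9974 bits.
H(V|U) = 1.8518 − 0.9974 = 0.8544 bits.

0.8544 bits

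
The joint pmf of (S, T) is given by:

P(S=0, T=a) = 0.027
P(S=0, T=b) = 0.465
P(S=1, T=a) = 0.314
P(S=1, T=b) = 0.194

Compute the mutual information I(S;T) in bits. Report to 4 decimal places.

0.2875 bits

Marginals: p(S) = (0.4920, 0.5080), p(T) = (0.3410, 0.6590).
I(S;T) = Σ p(x,y)·log₂[p(x,y)/(p(x)p(y))].
  (0,a): 0.027·log₂(0.1609) = -0.07116
  (0,b): 0.465·log₂(1.4342) = 0.24190
  (1,a): 0.314·log₂(1.8126) = 0.26944
  (1,b): 0.194·log₂(0.5795) = -0.15270
Sum = 0.2875 bits.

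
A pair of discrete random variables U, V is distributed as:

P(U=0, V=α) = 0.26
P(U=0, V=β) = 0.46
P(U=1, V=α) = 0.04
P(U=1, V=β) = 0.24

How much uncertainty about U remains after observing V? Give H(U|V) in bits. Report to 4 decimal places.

Chain rule: H(U|V) = H(U,V) − H(V).
Marginals: p(U) = (0.7200, 0.2800), p(V) = (0.3000, 0.7000).
H(U,V) = 1.7005 bits; H(V) = 0.8813 bits.
H(U|V) = 1.7005 − 0.8813 = 0.8192 bits.

0.8192 bits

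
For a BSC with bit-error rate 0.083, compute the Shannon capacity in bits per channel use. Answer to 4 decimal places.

Binary symmetric channel: C = 1 − h₂(ε) where h₂ is the binary entropy function.
h₂(0.083) = −0.083·log₂0.083 − 0.917·log₂0.917 = 0.4127.
C = 1 − 0.4127 = 0.5873 bits per channel use.

0.5873 bits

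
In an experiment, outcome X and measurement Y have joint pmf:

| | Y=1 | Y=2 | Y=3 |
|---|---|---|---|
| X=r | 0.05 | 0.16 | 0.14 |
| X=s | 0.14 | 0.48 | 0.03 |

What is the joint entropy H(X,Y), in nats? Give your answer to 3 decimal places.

H(X,Y) = −Σ p(x,y)·ln p(x,y) over all 6 cells.
  cell (r,1): −0.05·ln0.05 = 0.1498
  cell (r,2): −0.16·ln0.16 = 0.2932
  cell (r,3): −0.14·ln0.14 = 0.2753
  cell (s,1): −0.14·ln0.14 = 0.2753
  cell (s,2): −0.48·ln0.48 = 0.3523
  cell (s,3): −0.03·ln0.03 = 0.1052
Sum = 1.451 nats.

1.451 nats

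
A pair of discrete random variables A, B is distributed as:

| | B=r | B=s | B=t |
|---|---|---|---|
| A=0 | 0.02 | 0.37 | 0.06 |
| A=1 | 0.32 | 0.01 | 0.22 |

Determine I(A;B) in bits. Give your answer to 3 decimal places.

Marginals: p(A) = (0.4500, 0.5500), p(B) = (0.3400, 0.3800, 0.2800).
I(A;B) = H(A) + H(B) − H(A,B).
H(A) = 0.9928, H(B) = 1.5738, H(A,B) = 1.9602.
I(A;B) = 0.9928 + 1.5738 − 1.9602 = 0.606 bits.

0.606 bits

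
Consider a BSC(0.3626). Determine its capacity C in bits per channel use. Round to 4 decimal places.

Binary symmetric channel: C = 1 − h₂(ε) where h₂ is the binary entropy function.
h₂(0.3626) = −0.3626·log₂0.3626 − 0.6374·log₂0.6374 = 0.9448.
C = 1 − 0.9448 = 0.0552 bits per channel use.

0.0552 bits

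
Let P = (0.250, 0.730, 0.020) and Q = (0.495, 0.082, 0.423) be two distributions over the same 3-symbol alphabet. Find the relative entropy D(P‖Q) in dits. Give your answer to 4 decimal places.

0.5925 dits

D(P‖Q) = Σ p·log₁₀(p/q).
  0.250·log₁₀(0.250/0.495) = -0.07417
  0.730·log₁₀(0.730/0.082) = 0.69314
  0.020·log₁₀(0.020/0.423) = -0.02651
D(P‖Q) = 0.5925 dits.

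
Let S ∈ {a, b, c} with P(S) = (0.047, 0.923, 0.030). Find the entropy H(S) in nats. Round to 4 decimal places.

0.3229 nats

H(S) = −Σ p·ln p.
  −(0.047)·ln(0.047) = 0.14371
  −(0.923)·ln(0.923) = 0.07396
  −(0.030)·ln(0.030) = 0.10520
Sum: 0.14371 + 0.07396 + 0.10520 = 0.3229 nats.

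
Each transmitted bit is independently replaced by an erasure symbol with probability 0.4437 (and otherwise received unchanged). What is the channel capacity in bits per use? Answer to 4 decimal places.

Binary erasure channel: capacity C = 1 − ε.
C = 1 − 0.4437 = 0.5563 bits per channel use.

0.5563 bits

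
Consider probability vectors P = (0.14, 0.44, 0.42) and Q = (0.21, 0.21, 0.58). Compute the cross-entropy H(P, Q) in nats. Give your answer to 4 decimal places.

H(P,Q) = −Σ p·ln q.
  −0.14·ln(0.21) = 0.21849
  −0.44·ln(0.21) = 0.68669
  −0.42·ln(0.58) = 0.22879
H(P,Q) = 1.1340 nats.

1.1340 nats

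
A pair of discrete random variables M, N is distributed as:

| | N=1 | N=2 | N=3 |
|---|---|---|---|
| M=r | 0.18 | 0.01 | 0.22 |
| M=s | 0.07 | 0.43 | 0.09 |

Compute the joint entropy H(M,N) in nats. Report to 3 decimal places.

1.454 nats

H(M,N) = −Σ p(x,y)·ln p(x,y) over all 6 cells.
  cell (r,1): −0.18·ln0.18 = 0.3087
  cell (r,2): −0.01·ln0.01 = 0.0461
  cell (r,3): −0.22·ln0.22 = 0.3331
  cell (s,1): −0.07·ln0.07 = 0.1861
  cell (s,2): −0.43·ln0.43 = 0.3629
  cell (s,3): −0.09·ln0.09 = 0.2167
Sum = 1.454 nats.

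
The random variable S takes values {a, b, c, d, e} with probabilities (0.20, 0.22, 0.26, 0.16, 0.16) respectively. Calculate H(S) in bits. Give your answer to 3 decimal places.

2.296 bits

H(S) = −Σ p·log₂ p.
  −(0.20)·log₂(0.20) = 0.4644
  −(0.22)·log₂(0.22) = 0.4806
  −(0.26)·log₂(0.26) = 0.5053
  −(0.16)·log₂(0.16) = 0.4230
  −(0.16)·log₂(0.16) = 0.4230
Sum: 0.4644 + 0.4806 + 0.5053 + 0.4230 + 0.4230 = 2.296 bits.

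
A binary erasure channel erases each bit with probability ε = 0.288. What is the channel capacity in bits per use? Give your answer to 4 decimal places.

Binary erasure channel: capacity C = 1 − ε.
C = 1 − 0.288 = 0.7120 bits per channel use.

0.7120 bits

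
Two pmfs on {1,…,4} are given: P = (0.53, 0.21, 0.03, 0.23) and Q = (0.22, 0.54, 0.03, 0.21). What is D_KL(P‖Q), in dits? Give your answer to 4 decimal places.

D(P‖Q) = Σ p·log₁₀(p/q).
  0.53·log₁₀(0.53/0.22) = 0.20238
  0.21·log₁₀(0.21/0.54) = -0.08614
  0.03·log₁₀(0.03/0.03) = 0.00000
  0.23·log₁₀(0.23/0.21) = 0.00909
D(P‖Q) = 0.1253 dits.

0.1253 dits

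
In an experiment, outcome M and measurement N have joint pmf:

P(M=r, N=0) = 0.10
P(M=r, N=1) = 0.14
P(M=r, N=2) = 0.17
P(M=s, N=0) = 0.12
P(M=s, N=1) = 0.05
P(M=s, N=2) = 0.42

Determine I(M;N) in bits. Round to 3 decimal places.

0.089 bits

Marginals: p(M) = (0.4100, 0.5900), p(N) = (0.2200, 0.1900, 0.5900).
I(M;N) = Σ p(x,y)·log₂[p(x,y)/(p(x)p(y))].
  (r,0): 0.10·log₂(1.1086) = 0.0149
  (r,1): 0.14·log₂(1.7972) = 0.1184
  (r,2): 0.17·log₂(0.7028) = -0.0865
  (s,0): 0.12·log₂(0.9245) = -0.0136
  (s,1): 0.05·log₂(0.4460) = -0.0582
  (s,2): 0.42·log₂(1.2065) = 0.1138
Sum = 0.089 bits.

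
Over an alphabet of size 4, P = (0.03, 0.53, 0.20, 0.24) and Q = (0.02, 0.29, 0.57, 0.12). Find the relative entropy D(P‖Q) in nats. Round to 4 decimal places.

0.2886 nats

D(P‖Q) = Σ p·ln(p/q).
  0.03·ln(0.03/0.02) = 0.01216
  0.53·ln(0.53/0.29) = 0.31959
  0.20·ln(0.20/0.57) = -0.20946
  0.24·ln(0.24/0.12) = 0.16636
D(P‖Q) = 0.2886 nats.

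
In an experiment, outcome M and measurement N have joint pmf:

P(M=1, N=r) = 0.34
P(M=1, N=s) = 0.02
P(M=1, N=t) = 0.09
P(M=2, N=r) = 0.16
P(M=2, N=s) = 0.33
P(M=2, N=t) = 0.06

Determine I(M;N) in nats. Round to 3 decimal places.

0.197 nats

Marginals: p(M) = (0.4500, 0.5500), p(N) = (0.5000, 0.3500, 0.1500).
I(M;N) = Σ p(x,y)·ln[p(x,y)/(p(x)p(y))].
  (1,r): 0.34·ln(1.5111) = 0.1404
  (1,s): 0.02·ln(0.1270) = -0.0413
  (1,t): 0.09·ln(1.3333) = 0.0259
  (2,r): 0.16·ln(0.5818) = -0.0867
  (2,s): 0.33·ln(1.7143) = 0.1779
  (2,t): 0.06·ln(0.7273) = -0.0191
Sum = 0.197 nats.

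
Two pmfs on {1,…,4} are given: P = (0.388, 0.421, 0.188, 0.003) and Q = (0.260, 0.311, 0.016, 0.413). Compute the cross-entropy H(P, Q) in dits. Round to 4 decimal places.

H(P,Q) = −Σ p·log₁₀ q.
  −0.388·log₁₀(0.260) = 0.22699
  −0.421·log₁₀(0.311) = 0.21355
  −0.188·log₁₀(0.016) = 0.33763
  −0.003·log₁₀(0.413) = 0.00115
H(P,Q) = 0.7793 dits.

0.7793 dits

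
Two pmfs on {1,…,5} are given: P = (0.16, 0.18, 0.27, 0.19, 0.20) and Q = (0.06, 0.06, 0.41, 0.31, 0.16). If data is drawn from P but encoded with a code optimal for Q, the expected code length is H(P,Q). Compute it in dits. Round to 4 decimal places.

H(P,Q) = −Σ p·log₁₀ q.
  −0.16·log₁₀(0.06) = 0.19550
  −0.18·log₁₀(0.06) = 0.21993
  −0.27·log₁₀(0.41) = 0.10455
  −0.19·log₁₀(0.31) = 0.09664
  −0.20·log₁₀(0.16) = 0.15918
H(P,Q) = 0.7758 dits.

0.7758 dits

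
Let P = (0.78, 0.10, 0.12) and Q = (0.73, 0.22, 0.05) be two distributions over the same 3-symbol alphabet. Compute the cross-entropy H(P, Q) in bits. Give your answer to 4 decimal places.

1.0912 bits

H(P,Q) = −Σ p·log₂ q.
  −0.78·log₂(0.73) = 0.35414
  −0.10·log₂(0.22) = 0.21844
  −0.12·log₂(0.05) = 0.51863
H(P,Q) = 1.0912 bits.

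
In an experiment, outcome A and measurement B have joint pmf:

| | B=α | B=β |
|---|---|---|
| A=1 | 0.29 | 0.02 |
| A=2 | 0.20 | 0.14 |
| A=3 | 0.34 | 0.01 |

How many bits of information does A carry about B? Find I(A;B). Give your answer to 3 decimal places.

0.153 bits

Marginals: p(A) = (0.3100, 0.3400, 0.3500), p(B) = (0.8300, 0.1700).
I(A;B) = H(A) + H(B) − H(A,B).
H(A) = 1.5831, H(B) = 0.6577, H(A,B) = 2.0879.
I(A;B) = 1.5831 + 0.6577 − 2.0879 = 0.153 bits.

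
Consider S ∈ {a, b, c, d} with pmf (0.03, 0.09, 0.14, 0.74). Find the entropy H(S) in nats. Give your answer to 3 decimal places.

H(S) = −Σ p·ln p.
  −(0.03)·ln(0.03) = 0.1052
  −(0.09)·ln(0.09) = 0.2167
  −(0.14)·ln(0.14) = 0.2753
  −(0.74)·ln(0.74) = 0.2228
Sum: 0.1052 + 0.2167 + 0.2753 + 0.2228 = 0.820 nats.

0.820 nats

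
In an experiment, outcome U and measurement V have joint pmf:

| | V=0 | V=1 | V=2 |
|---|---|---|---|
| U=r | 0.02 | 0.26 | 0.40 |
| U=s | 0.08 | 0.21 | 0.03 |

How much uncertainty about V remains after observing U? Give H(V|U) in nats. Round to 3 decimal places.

0.803 nats

Chain rule: H(V|U) = H(U,V) − H(U).
Marginals: p(U) = (0.6800, 0.3200), p(V) = (0.1000, 0.4700, 0.4300).
H(U,V) = 1.4300 nats; H(U) = 0.6269 nats.
H(V|U) = 1.4300 − 0.6269 = 0.803 nats.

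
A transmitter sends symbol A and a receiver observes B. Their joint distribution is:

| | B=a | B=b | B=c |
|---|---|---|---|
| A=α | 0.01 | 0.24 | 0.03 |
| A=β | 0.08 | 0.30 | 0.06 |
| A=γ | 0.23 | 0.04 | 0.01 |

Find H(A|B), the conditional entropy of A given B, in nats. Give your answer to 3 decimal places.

0.828 nats

Chain rule: H(A|B) = H(A,B) − H(B).
Marginals: p(A) = (0.2800, 0.4400, 0.2800), p(B) = (0.3200, 0.5800, 0.1000).
H(A,B) = 1.7386 nats; H(B) = 0.9108 nats.
H(A|B) = 1.7386 − 0.9108 = 0.828 nats.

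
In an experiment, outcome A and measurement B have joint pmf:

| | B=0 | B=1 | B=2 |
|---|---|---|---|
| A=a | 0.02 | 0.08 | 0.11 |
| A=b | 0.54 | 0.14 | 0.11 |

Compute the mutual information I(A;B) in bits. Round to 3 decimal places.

0.189 bits

Marginals: p(A) = (0.2100, 0.7900), p(B) = (0.5600, 0.2200, 0.2200).
I(A;B) = H(A) + H(B) − H(A,B).
H(A) = 0.7415, H(B) = 1.4296, H(A,B) = 1.9821.
I(A;B) = 0.7415 + 1.4296 − 1.9821 = 0.189 bits.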